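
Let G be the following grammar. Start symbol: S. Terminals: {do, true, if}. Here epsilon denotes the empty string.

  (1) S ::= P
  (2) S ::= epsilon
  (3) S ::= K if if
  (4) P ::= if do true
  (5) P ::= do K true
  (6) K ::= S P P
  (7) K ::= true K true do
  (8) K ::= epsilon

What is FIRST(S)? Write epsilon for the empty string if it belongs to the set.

FIRST(P): from P::=if do true we get {if}; from P::=do K true we get {do}. So FIRST(P) = {do, if}.
FIRST(S): from S::=P we get {do, if}; from S::=epsilon we get {epsilon}; from S::=K if if we get {do, if, true}. So FIRST(S) = {epsilon, do, if, true}.
FIRST(K): from K::=S P P we get {do, if, true}; from K::=true K true do we get {true}; from K::=epsilon we get {epsilon}. So FIRST(K) = {epsilon, do, if, true}.

{epsilon, do, if, true}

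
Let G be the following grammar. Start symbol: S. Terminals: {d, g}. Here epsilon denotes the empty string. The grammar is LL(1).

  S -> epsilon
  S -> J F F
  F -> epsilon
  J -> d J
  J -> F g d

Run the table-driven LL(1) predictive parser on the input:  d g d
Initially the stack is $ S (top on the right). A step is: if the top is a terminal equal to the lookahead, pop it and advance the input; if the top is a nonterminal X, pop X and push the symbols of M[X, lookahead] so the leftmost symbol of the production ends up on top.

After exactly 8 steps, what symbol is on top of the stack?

     Stack        Input    Action
  1  $ S          d g d $  expand S -> J F F
  2  $ F F J      d g d $  expand J -> d J
  3  $ F F J d    d g d $  match d
  4  $ F F J      g d $    expand J -> F g d
  5  $ F F d g F  g d $    expand F -> epsilon
  6  $ F F d g    g d $    match g
  7  $ F F d      d $      match d
  8  $ F F        $        expand F -> epsilon
Stack after step 8: $ F (top = F).

F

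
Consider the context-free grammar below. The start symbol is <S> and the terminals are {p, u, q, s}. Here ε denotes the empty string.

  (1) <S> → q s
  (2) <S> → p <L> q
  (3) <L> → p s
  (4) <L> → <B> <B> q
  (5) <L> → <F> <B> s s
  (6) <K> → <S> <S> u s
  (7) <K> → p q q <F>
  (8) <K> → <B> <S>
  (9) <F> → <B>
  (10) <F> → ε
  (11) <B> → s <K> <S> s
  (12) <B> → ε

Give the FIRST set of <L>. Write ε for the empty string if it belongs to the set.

FIRST(<S>): from <S>→q s we get {q}; from <S>→p <L> q we get {p}. So FIRST(<S>) = {p, q}.
FIRST(<B>): from <B>→s <K> <S> s we get {s}; from <B>→ε we get {ε}. So FIRST(<B>) = {ε, s}.
FIRST(<K>): from <K>→<S> <S> u s we get {p, q}; from <K>→p q q <F> we get {p}; from <K>→<B> <S> we get {p, q, s}. So FIRST(<K>) = {p, q, s}.
FIRST(<F>): from <F>→<B> we get {ε, s}; from <F>→ε we get {ε}. So FIRST(<F>) = {ε, s}.
FIRST(<L>): from <L>→p s we get {p}; from <L>→<B> <B> q we get {q, s}; from <L>→<F> <B> s s we get {s}. So FIRST(<L>) = {p, q, s}.

{p, q, s}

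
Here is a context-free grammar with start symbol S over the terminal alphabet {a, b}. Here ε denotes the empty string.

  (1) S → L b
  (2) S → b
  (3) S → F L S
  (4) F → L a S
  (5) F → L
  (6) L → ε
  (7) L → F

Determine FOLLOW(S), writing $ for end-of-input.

FIRST(S) = {a, b}  (via L b, F L S)
FIRST(F) = {ε, a}  (via L a S, L)
FIRST(L) = {ε, a}  (via F)
FOLLOW(S) includes $ since S is the start symbol.
FOLLOW(S): in S→F L S, the suffix after S is empty (adds nothing new); in F→L a S, the suffix after S is empty, so FOLLOW(S) ⊇ FOLLOW(F) = {a, b}. Thus FOLLOW(S) = {$, a, b}.
FOLLOW(F): in S→F L S, F is followed by L S with FIRST {a, b}; in L→F, the suffix after F is empty, so FOLLOW(F) ⊇ FOLLOW(L) = {a, b}. Thus FOLLOW(F) = {a, b}.
FOLLOW(L): in S→L b, L is followed by b with FIRST {b}; in S→F L S, L is followed by S with FIRST {a, b}; in F→L a S, L is followed by a S with FIRST {a}; in F→L, the suffix after L is empty, so FOLLOW(L) ⊇ FOLLOW(F) = {a, b}. Thus FOLLOW(L) = {a, b}.

{$, a, b}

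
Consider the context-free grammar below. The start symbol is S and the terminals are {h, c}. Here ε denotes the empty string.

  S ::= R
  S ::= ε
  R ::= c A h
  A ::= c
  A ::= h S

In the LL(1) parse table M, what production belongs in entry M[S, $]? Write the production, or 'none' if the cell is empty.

FIRST(R): from R::=c A h we get {c}. So FIRST(R) = {c}.
FIRST(A): from A::=c we get {c}; from A::=h S we get {h}. So FIRST(A) = {c, h}.
FIRST(S): from S::=R we get {c}; from S::=ε we get {ε}. So FIRST(S) = {ε, c}.
FOLLOW(S) includes $ since S is the start symbol.
FOLLOW(A): in R::=c A h, A is followed by h with FIRST {h}. Thus FOLLOW(A) = {h}.
FOLLOW(S): in A::=h S, the suffix after S is empty, so FOLLOW(S) ⊇ FOLLOW(A) = {h}. Thus FOLLOW(S) = {$, h}.
For S ::= R: FIRST(R) = {c}, so it goes in M[S, t] for t ∈ {c}.
For S ::= ε: FIRST(ε) = {ε}, so it goes in M[S, t] for t ∈ {}; since ε ∈ FIRST, also for every t ∈ FOLLOW(S) = {$, h}.

S ::= ε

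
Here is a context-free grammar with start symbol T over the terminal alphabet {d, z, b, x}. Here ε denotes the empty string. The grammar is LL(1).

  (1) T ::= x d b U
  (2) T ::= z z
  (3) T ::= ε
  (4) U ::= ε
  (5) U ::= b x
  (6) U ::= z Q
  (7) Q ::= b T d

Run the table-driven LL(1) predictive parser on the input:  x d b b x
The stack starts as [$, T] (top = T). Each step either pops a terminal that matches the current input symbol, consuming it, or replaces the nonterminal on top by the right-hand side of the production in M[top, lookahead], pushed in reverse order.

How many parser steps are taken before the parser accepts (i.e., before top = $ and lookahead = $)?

7

     Stack      Input        Action
  1  $ T        x d b b x $  expand T ::= x d b U
  2  $ U b d x  x d b b x $  match x
  3  $ U b d    d b b x $    match d
  4  $ U b      b b x $      match b
  5  $ U        b x $        expand U ::= b x
  6  $ x b      b x $        match b
  7  $ x        x $          match x
Accept reached after 7 steps.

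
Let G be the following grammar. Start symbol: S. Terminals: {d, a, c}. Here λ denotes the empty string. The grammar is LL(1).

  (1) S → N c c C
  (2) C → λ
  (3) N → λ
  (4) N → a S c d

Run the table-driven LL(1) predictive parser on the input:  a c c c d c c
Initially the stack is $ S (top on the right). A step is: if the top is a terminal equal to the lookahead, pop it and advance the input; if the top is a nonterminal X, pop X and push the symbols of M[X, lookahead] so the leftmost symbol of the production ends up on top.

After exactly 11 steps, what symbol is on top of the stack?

c

step 1: stack=$ S  input=a c c c d c c $  — expand S → N c c C
step 2: stack=$ C c c N  input=a c c c d c c $  — expand N → a S c d
step 3: stack=$ C c c d c S a  input=a c c c d c c $  — match a
step 4: stack=$ C c c d c S  input=c c c d c c $  — expand S → N c c C
step 5: stack=$ C c c d c C c c N  input=c c c d c c $  — expand N → λ
step 6: stack=$ C c c d c C c c  input=c c c d c c $  — match c
step 7: stack=$ C c c d c C c  input=c c d c c $  — match c
step 8: stack=$ C c c d c C  input=c d c c $  — expand C → λ
step 9: stack=$ C c c d c  input=c d c c $  — match c
step 10: stack=$ C c c d  input=d c c $  — match d
step 11: stack=$ C c c  input=c c $  — match c
Stack after step 11: $ C c (top = c).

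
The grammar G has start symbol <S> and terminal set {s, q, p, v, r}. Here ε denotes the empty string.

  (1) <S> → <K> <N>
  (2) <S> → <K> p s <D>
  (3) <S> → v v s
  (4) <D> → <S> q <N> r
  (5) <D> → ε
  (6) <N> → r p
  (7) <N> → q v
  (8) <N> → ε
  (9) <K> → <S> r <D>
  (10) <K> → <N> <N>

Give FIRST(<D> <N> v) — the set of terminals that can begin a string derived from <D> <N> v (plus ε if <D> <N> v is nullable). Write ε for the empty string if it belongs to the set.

FIRST(<N>) = {ε, q, r}
FIRST(<S>) = {ε, p, q, r, v}  (via <K> <N>, <K> p s <D>)
FIRST(<D>) = {ε, p, q, r, v}  (via <S> q <N> r)
FIRST(<K>) = {ε, p, q, r, v}  (via <S> r <D>, <N> <N>)
FIRST(<D> <N> v): take FIRST of each symbol in turn, carrying on past any symbol whose FIRST contains ε; result {p, q, r, v}.

{p, q, r, v}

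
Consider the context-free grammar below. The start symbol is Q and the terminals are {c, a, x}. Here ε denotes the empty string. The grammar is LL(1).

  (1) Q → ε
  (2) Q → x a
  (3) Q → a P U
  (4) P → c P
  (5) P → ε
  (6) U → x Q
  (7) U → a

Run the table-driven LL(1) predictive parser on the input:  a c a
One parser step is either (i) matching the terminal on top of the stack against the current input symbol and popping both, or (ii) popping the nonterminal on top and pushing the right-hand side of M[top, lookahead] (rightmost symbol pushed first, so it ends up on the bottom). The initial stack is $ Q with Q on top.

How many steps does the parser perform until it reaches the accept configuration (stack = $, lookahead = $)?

     Stack    Input    Action
  1  $ Q      a c a $  expand Q → a P U
  2  $ U P a  a c a $  match a
  3  $ U P    c a $    expand P → c P
  4  $ U P c  c a $    match c
  5  $ U P    a $      expand P → ε
  6  $ U      a $      expand U → a
  7  $ a      a $      match a
Accept reached after 7 steps.

7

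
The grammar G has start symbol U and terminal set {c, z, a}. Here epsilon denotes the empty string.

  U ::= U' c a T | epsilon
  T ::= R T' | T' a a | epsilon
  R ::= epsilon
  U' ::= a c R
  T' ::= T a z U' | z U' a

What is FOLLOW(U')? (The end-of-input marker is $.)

{$, a, c}

FIRST(R) = {epsilon}
FIRST(U') = {a}
FIRST(U) = {epsilon, a}  (via U' c a T)
FIRST(T) = {epsilon, a, z}  (via R T', T' a a)
FIRST(T') = {a, z}  (via T a z U')
FOLLOW(U) includes $ since U is the start symbol.
FOLLOW(U): U appears on no right-hand side. Thus FOLLOW(U) = {$}.
FOLLOW(T): in U::=U' c a T, the suffix after T is empty, so FOLLOW(T) ⊇ FOLLOW(U) = {$}; in T'::=T a z U', T is followed by a z U' with FIRST {a}. Thus FOLLOW(T) = {$, a}.
FOLLOW(T'): in T::=R T', the suffix after T' is empty, so FOLLOW(T') ⊇ FOLLOW(T) = {$, a}; in T::=T' a a, T' is followed by a a with FIRST {a}. Thus FOLLOW(T') = {$, a}.
FOLLOW(U'): in U::=U' c a T, U' is followed by c a T with FIRST {c}; in T'::=T a z U', the suffix after U' is empty, so FOLLOW(U') ⊇ FOLLOW(T') = {$, a}; in T'::=z U' a, U' is followed by a with FIRST {a}. Thus FOLLOW(U') = {$, a, c}.
FOLLOW(R): in T::=R T', R is followed by T' with FIRST {a, z}; in U'::=a c R, the suffix after R is empty, so FOLLOW(R) ⊇ FOLLOW(U') = {$, a, c}. Thus FOLLOW(R) = {$, a, c, z}.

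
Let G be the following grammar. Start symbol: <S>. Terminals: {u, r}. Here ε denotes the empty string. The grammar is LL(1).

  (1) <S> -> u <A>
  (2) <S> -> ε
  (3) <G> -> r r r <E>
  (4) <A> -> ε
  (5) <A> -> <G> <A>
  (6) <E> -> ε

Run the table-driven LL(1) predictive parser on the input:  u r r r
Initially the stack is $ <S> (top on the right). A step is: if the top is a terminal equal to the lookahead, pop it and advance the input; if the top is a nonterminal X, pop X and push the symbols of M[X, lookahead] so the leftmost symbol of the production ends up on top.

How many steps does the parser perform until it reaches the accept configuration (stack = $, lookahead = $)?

9

step 1: stack=$ <S>  input=u r r r $  — expand <S> -> u <A>
step 2: stack=$ <A> u  input=u r r r $  — match u
step 3: stack=$ <A>  input=r r r $  — expand <A> -> <G> <A>
step 4: stack=$ <A> <G>  input=r r r $  — expand <G> -> r r r <E>
step 5: stack=$ <A> <E> r r r  input=r r r $  — match r
step 6: stack=$ <A> <E> r r  input=r r $  — match r
step 7: stack=$ <A> <E> r  input=r $  — match r
step 8: stack=$ <A> <E>  input=$  — expand <E> -> ε
step 9: stack=$ <A>  input=$  — expand <A> -> ε
Accept reached after 9 steps.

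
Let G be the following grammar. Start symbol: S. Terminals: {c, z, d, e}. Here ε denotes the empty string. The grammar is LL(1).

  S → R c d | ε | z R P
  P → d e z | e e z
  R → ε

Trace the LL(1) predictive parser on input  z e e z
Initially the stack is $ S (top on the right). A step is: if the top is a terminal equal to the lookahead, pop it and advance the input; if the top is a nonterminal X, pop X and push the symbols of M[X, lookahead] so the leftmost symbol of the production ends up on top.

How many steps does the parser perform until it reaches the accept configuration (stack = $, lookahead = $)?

     Stack    Input      Action
  1  $ S      z e e z $  expand S → z R P
  2  $ P R z  z e e z $  match z
  3  $ P R    e e z $    expand R → ε
  4  $ P      e e z $    expand P → e e z
  5  $ z e e  e e z $    match e
  6  $ z e    e z $      match e
  7  $ z      z $        match z
Accept reached after 7 steps.

7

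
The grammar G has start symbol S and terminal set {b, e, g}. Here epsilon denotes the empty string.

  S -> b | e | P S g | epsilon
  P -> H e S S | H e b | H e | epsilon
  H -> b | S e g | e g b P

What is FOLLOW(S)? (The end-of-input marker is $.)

FIRST(S) = {epsilon, b, e, g}  (via P S g)
FIRST(H) = {b, e, g}  (via S e g)
FIRST(P) = {epsilon, b, e, g}  (via H e S S, H e b, H e)
FOLLOW(S) includes $ since S is the start symbol.
FOLLOW(H): in P->H e S S, H is followed by e S S with FIRST {e}; in P->H e b, H is followed by e b with FIRST {e}; in P->H e, H is followed by e with FIRST {e}. Thus FOLLOW(H) = {e}.
FOLLOW(P): in S->P S g, P is followed by S g with FIRST {b, e, g}; in H->e g b P, the suffix after P is empty, so FOLLOW(P) ⊇ FOLLOW(H) = {e}. Thus FOLLOW(P) = {b, e, g}.
FOLLOW(S): in S->P S g, S is followed by g with FIRST {g}; in P->H e S S (occurrence 1), S is followed by S with FIRST {epsilon, b, e, g}; in P->H e S S (occurrence 1), the suffix after S is nullable, so FOLLOW(S) ⊇ FOLLOW(P) = {b, e, g}; in P->H e S S (occurrence 2), the suffix after S is empty, so FOLLOW(S) ⊇ FOLLOW(P) = {b, e, g}; in H->S e g, S is followed by e g with FIRST {e}. Thus FOLLOW(S) = {$, b, e, g}.

{$, b, e, g}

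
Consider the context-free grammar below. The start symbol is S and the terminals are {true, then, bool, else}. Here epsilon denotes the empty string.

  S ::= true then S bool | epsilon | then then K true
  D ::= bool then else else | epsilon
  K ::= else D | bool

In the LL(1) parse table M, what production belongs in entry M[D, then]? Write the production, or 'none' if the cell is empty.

none

FIRST(S): from S::=true then S bool we get {true}; from S::=epsilon we get {epsilon}; from S::=then then K true we get {then}. So FIRST(S) = {epsilon, then, true}.
FIRST(D): from D::=bool then else else we get {bool}; from D::=epsilon we get {epsilon}. So FIRST(D) = {epsilon, bool}.
FIRST(K): from K::=else D we get {else}; from K::=bool we get {bool}. So FIRST(K) = {bool, else}.
FOLLOW(S) includes $ since S is the start symbol.
FOLLOW(K): in S::=then then K true, K is followed by true with FIRST {true}. Thus FOLLOW(K) = {true}.
FOLLOW(D): in K::=else D, the suffix after D is empty, so FOLLOW(D) ⊇ FOLLOW(K) = {true}. Thus FOLLOW(D) = {true}.
For D ::= bool then else else: FIRST(bool then else else) = {bool}, so it goes in M[D, t] for t ∈ {bool}.
For D ::= epsilon: FIRST(epsilon) = {epsilon}, so it goes in M[D, t] for t ∈ {}; since epsilon ∈ FIRST, also for every t ∈ FOLLOW(D) = {true}.
None of these place a production in M[D, then].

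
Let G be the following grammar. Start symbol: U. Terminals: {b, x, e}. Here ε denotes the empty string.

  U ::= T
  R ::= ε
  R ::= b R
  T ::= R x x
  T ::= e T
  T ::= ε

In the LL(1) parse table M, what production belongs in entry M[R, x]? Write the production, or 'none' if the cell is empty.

R ::= ε

FIRST(R) = {ε, b}
FIRST(T) = {ε, b, e, x}  (via R x x)
FIRST(U) = {ε, b, e, x}  (via T)
FOLLOW(U) includes $ since U is the start symbol.
FOLLOW(R): in R::=b R, the suffix after R is empty (adds nothing new); in T::=R x x, R is followed by x x with FIRST {x}. Thus FOLLOW(R) = {x}.
For R ::= ε: FIRST(ε) = {ε}, so it goes in M[R, t] for t ∈ {}; since ε ∈ FIRST, also for every t ∈ FOLLOW(R) = {x}.
For R ::= b R: FIRST(b R) = {b}, so it goes in M[R, t] for t ∈ {b}.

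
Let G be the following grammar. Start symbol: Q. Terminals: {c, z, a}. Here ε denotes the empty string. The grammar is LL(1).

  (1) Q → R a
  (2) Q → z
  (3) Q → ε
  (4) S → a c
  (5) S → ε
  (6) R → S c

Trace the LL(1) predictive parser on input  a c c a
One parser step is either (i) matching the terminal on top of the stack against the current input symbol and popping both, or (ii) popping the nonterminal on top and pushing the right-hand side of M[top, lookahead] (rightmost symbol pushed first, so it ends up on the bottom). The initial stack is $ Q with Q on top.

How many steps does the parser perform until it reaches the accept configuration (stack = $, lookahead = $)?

7

step 1: stack=$ Q  input=a c c a $  — expand Q → R a
step 2: stack=$ a R  input=a c c a $  — expand R → S c
step 3: stack=$ a c S  input=a c c a $  — expand S → a c
step 4: stack=$ a c c a  input=a c c a $  — match a
step 5: stack=$ a c c  input=c c a $  — match c
step 6: stack=$ a c  input=c a $  — match c
step 7: stack=$ a  input=a $  — match a
Accept reached after 7 steps.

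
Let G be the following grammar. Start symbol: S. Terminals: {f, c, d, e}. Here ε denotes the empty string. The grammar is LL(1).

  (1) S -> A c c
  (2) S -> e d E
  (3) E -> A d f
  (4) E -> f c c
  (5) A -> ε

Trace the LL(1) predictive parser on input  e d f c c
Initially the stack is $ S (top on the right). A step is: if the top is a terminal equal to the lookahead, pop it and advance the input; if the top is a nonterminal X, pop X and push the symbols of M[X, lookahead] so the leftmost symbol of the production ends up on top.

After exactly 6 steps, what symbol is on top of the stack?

step 1: stack=$ S  input=e d f c c $  — expand S -> e d E
step 2: stack=$ E d e  input=e d f c c $  — match e
step 3: stack=$ E d  input=d f c c $  — match d
step 4: stack=$ E  input=f c c $  — expand E -> f c c
step 5: stack=$ c c f  input=f c c $  — match f
step 6: stack=$ c c  input=c c $  — match c
Stack after step 6: $ c (top = c).

c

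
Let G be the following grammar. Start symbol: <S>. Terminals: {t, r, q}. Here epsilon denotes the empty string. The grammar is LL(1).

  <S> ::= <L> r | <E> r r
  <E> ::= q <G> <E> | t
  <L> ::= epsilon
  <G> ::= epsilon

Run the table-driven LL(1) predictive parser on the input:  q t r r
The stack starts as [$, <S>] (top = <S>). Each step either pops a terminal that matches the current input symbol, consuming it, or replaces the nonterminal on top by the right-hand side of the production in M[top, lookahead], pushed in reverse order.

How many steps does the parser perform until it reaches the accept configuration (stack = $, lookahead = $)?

     Stack            Input      Action
  1  $ <S>            q t r r $  expand <S> ::= <E> r r
  2  $ r r <E>        q t r r $  expand <E> ::= q <G> <E>
  3  $ r r <E> <G> q  q t r r $  match q
  4  $ r r <E> <G>    t r r $    expand <G> ::= epsilon
  5  $ r r <E>        t r r $    expand <E> ::= t
  6  $ r r t          t r r $    match t
  7  $ r r            r r $      match r
  8  $ r              r $        match r
Accept reached after 8 steps.

8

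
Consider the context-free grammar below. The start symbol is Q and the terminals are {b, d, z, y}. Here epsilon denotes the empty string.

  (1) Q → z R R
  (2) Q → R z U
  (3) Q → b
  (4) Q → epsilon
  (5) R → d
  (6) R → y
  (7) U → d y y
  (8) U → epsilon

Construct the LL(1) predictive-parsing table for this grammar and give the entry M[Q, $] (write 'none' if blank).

Q → epsilon

FIRST(R) = {d, y}
FIRST(U) = {epsilon, d}
FIRST(Q) = {epsilon, b, d, y, z}  (via R z U)
FOLLOW(Q) includes $ since Q is the start symbol.
FOLLOW(Q): Q appears on no right-hand side. Thus FOLLOW(Q) = {$}.
For Q → z R R: FIRST(z R R) = {z}, so it goes in M[Q, t] for t ∈ {z}.
For Q → R z U: FIRST(R z U) = {d, y}, so it goes in M[Q, t] for t ∈ {d, y}.
For Q → b: FIRST(b) = {b}, so it goes in M[Q, t] for t ∈ {b}.
For Q → epsilon: FIRST(epsilon) = {epsilon}, so it goes in M[Q, t] for t ∈ {}; since epsilon ∈ FIRST, also for every t ∈ FOLLOW(Q) = {$}.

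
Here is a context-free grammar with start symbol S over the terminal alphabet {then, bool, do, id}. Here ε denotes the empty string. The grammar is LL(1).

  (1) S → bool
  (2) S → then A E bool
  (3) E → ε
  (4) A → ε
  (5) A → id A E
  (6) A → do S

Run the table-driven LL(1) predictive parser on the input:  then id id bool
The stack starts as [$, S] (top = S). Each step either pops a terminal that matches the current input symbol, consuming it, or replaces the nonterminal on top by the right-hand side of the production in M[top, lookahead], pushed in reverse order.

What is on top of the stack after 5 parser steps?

id

step 1: stack=$ S  input=then id id bool $  — expand S → then A E bool
step 2: stack=$ bool E A then  input=then id id bool $  — match then
step 3: stack=$ bool E A  input=id id bool $  — expand A → id A E
step 4: stack=$ bool E E A id  input=id id bool $  — match id
step 5: stack=$ bool E E A  input=id bool $  — expand A → id A E
Stack after step 5: $ bool E E E A id (top = id).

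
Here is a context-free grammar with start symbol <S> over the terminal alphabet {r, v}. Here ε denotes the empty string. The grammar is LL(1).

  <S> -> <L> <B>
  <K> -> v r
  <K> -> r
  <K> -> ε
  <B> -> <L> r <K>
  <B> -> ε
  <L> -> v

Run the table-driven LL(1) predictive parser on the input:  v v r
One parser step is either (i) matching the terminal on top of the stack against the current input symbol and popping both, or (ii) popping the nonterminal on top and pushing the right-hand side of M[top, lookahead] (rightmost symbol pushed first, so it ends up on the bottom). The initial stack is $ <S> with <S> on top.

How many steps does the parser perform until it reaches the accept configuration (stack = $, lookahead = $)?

     Stack        Input    Action
  1  $ <S>        v v r $  expand <S> -> <L> <B>
  2  $ <B> <L>    v v r $  expand <L> -> v
  3  $ <B> v      v v r $  match v
  4  $ <B>        v r $    expand <B> -> <L> r <K>
  5  $ <K> r <L>  v r $    expand <L> -> v
  6  $ <K> r v    v r $    match v
  7  $ <K> r      r $      match r
  8  $ <K>        $        expand <K> -> ε
Accept reached after 8 steps.

8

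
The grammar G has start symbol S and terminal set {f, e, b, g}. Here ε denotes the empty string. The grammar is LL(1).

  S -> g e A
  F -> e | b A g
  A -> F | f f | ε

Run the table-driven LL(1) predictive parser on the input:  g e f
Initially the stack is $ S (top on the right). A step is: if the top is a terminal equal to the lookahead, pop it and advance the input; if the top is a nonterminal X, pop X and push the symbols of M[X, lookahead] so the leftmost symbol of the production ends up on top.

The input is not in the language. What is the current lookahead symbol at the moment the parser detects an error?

$

     Stack    Input    Action
  1  $ S      g e f $  expand S -> g e A
  2  $ A e g  g e f $  match g
  3  $ A e    e f $    match e
  4  $ A      f $      expand A -> f f
  5  $ f f    f $      match f
  6  $ f      $        error: top is terminal f but lookahead is $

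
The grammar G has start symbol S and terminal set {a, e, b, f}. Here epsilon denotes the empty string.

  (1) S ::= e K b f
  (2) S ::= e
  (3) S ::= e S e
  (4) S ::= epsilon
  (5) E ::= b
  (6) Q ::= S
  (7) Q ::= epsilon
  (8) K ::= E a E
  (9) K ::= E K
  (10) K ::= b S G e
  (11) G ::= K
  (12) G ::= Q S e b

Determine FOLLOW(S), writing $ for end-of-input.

{$, b, e}

FIRST(S): from S::=e K b f we get {e}; from S::=e we get {e}; from S::=e S e we get {e}; from S::=epsilon we get {epsilon}. So FIRST(S) = {epsilon, e}.
FIRST(E): from E::=b we get {b}. So FIRST(E) = {b}.
FIRST(Q): from Q::=S we get {epsilon, e}; from Q::=epsilon we get {epsilon}. So FIRST(Q) = {epsilon, e}.
FIRST(K): from K::=E a E we get {b}; from K::=E K we get {b}; from K::=b S G e we get {b}. So FIRST(K) = {b}.
FIRST(G): from G::=K we get {b}; from G::=Q S e b we get {e}. So FIRST(G) = {b, e}.
FOLLOW(S) includes $ since S is the start symbol.
FOLLOW(Q): in G::=Q S e b, Q is followed by S e b with FIRST {e}. Thus FOLLOW(Q) = {e}.
FOLLOW(S): in S::=e S e, S is followed by e with FIRST {e}; in Q::=S, the suffix after S is empty, so FOLLOW(S) ⊇ FOLLOW(Q) = {e}; in K::=b S G e, S is followed by G e with FIRST {b, e}; in G::=Q S e b, S is followed by e b with FIRST {e}. Thus FOLLOW(S) = {$, b, e}.
FOLLOW(G): in K::=b S G e, G is followed by e with FIRST {e}. Thus FOLLOW(G) = {e}.
FOLLOW(K): in S::=e K b f, K is followed by b f with FIRST {b}; in K::=E K, the suffix after K is empty (adds nothing new); in G::=K, the suffix after K is empty, so FOLLOW(K) ⊇ FOLLOW(G) = {e}. Thus FOLLOW(K) = {b, e}.
FOLLOW(E): in K::=E a E (occurrence 1), E is followed by a E with FIRST {a}; in K::=E a E (occurrence 2), the suffix after E is empty, so FOLLOW(E) ⊇ FOLLOW(K) = {b, e}; in K::=E K, E is followed by K with FIRST {b}. Thus FOLLOW(E) = {a, b, e}.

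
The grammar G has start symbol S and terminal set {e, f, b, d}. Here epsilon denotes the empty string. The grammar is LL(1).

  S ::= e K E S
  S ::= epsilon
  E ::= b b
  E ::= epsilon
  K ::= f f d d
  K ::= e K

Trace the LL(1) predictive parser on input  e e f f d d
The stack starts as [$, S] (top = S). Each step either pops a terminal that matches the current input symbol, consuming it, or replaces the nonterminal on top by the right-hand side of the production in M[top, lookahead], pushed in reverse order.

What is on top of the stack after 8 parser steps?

     Stack          Input          Action
  1  $ S            e e f f d d $  expand S ::= e K E S
  2  $ S E K e      e e f f d d $  match e
  3  $ S E K        e f f d d $    expand K ::= e K
  4  $ S E K e      e f f d d $    match e
  5  $ S E K        f f d d $      expand K ::= f f d d
  6  $ S E d d f f  f f d d $      match f
  7  $ S E d d f    f d d $        match f
  8  $ S E d d      d d $          match d
Stack after step 8: $ S E d (top = d).

d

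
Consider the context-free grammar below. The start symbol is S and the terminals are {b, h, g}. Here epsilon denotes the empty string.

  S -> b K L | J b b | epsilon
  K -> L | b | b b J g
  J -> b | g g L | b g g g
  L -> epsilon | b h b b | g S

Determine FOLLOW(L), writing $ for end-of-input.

{$, b, g}

FIRST(J) = {b, g}
FIRST(L) = {epsilon, b, g}
FIRST(S) = {epsilon, b, g}  (via J b b)
FIRST(K) = {epsilon, b, g}  (via L)
FOLLOW(S) includes $ since S is the start symbol.
FOLLOW(J): in S->J b b, J is followed by b b with FIRST {b}; in K->b b J g, J is followed by g with FIRST {g}. Thus FOLLOW(J) = {b, g}.
FOLLOW(S): in L->g S, the suffix after S is empty, so FOLLOW(S) ⊇ FOLLOW(L) = {$, b, g}. Thus FOLLOW(S) = {$, b, g}.
FOLLOW(K): in S->b K L, K is followed by L with FIRST {epsilon, b, g}; in S->b K L, the suffix after K is nullable, so FOLLOW(K) ⊇ FOLLOW(S) = {$, b, g}. Thus FOLLOW(K) = {$, b, g}.
FOLLOW(L): in S->b K L, the suffix after L is empty, so FOLLOW(L) ⊇ FOLLOW(S) = {$, b, g}; in K->L, the suffix after L is empty, so FOLLOW(L) ⊇ FOLLOW(K) = {$, b, g}; in J->g g L, the suffix after L is empty, so FOLLOW(L) ⊇ FOLLOW(J) = {b, g}. Thus FOLLOW(L) = {$, b, g}.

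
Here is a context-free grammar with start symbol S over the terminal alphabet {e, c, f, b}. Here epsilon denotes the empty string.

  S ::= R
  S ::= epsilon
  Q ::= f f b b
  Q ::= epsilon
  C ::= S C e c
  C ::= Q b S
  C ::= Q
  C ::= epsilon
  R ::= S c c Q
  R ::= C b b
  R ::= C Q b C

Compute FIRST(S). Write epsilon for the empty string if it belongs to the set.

{epsilon, b, c, e, f}

FIRST(Q) = {epsilon, f}
FIRST(S) = {epsilon, b, c, e, f}  (via R)
FIRST(C) = {epsilon, b, c, e, f}  (via S C e c, Q b S, Q)
FIRST(R) = {b, c, e, f}  (via S c c Q, C b b, C Q b C)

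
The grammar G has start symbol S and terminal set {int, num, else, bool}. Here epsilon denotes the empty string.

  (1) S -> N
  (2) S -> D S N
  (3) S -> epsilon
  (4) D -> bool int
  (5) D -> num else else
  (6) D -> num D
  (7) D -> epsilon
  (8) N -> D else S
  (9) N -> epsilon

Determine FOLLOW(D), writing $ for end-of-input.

{$, bool, else, num}

FIRST(D): from D->bool int we get {bool}; from D->num else else we get {num}; from D->num D we get {num}; from D->epsilon we get {epsilon}. So FIRST(D) = {epsilon, bool, num}.
FIRST(N): from N->D else S we get {bool, else, num}; from N->epsilon we get {epsilon}. So FIRST(N) = {epsilon, bool, else, num}.
FIRST(S): from S->N we get {epsilon, bool, else, num}; from S->D S N we get {epsilon, bool, else, num}; from S->epsilon we get {epsilon}. So FIRST(S) = {epsilon, bool, else, num}.
FOLLOW(S) includes $ since S is the start symbol.
FOLLOW(S): in S->D S N, S is followed by N with FIRST {epsilon, bool, else, num}; in S->D S N, the suffix after S is nullable (adds nothing new); in N->D else S, the suffix after S is empty, so FOLLOW(S) ⊇ FOLLOW(N) = {$, bool, else, num}. Thus FOLLOW(S) = {$, bool, else, num}.
FOLLOW(D): in S->D S N, D is followed by S N with FIRST {epsilon, bool, else, num}; in S->D S N, the suffix after D is nullable, so FOLLOW(D) ⊇ FOLLOW(S) = {$, bool, else, num}; in D->num D, the suffix after D is empty (adds nothing new); in N->D else S, D is followed by else S with FIRST {else}. Thus FOLLOW(D) = {$, bool, else, num}.
FOLLOW(N): in S->N, the suffix after N is empty, so FOLLOW(N) ⊇ FOLLOW(S) = {$, bool, else, num}; in S->D S N, the suffix after N is empty, so FOLLOW(N) ⊇ FOLLOW(S) = {$, bool, else, num}. Thus FOLLOW(N) = {$, bool, else, num}.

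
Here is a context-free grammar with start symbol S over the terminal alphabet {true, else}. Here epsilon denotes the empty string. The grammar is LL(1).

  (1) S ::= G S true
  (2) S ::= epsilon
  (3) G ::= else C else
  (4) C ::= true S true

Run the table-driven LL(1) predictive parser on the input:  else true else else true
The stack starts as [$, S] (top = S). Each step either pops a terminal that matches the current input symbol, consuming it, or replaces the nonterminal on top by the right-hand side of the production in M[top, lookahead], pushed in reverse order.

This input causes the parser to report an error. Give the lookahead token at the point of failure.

step 1: stack=$ S  input=else true else else true $  — expand S ::= G S true
step 2: stack=$ true S G  input=else true else else true $  — expand G ::= else C else
step 3: stack=$ true S else C else  input=else true else else true $  — match else
step 4: stack=$ true S else C  input=true else else true $  — expand C ::= true S true
step 5: stack=$ true S else true S true  input=true else else true $  — match true
step 6: stack=$ true S else true S  input=else else true $  — expand S ::= G S true
step 7: stack=$ true S else true true S G  input=else else true $  — expand G ::= else C else
step 8: stack=$ true S else true true S else C else  input=else else true $  — match else
step 9: stack=$ true S else true true S else C  input=else true $  — error: M[C, else] is empty

else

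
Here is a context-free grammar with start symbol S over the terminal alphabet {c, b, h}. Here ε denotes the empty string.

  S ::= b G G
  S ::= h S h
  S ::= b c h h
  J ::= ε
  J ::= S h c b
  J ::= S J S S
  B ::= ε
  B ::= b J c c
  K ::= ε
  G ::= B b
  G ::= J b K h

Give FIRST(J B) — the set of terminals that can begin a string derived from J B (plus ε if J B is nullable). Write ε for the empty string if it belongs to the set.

{ε, b, h}

FIRST(S): from S::=b G G we get {b}; from S::=h S h we get {h}; from S::=b c h h we get {b}. So FIRST(S) = {b, h}.
FIRST(B): from B::=ε we get {ε}; from B::=b J c c we get {b}. So FIRST(B) = {ε, b}.
FIRST(K): from K::=ε we get {ε}. So FIRST(K) = {ε}.
FIRST(J): from J::=ε we get {ε}; from J::=S h c b we get {b, h}; from J::=S J S S we get {b, h}. So FIRST(J) = {ε, b, h}.
FIRST(G): from G::=B b we get {b}; from G::=J b K h we get {b, h}. So FIRST(G) = {b, h}.
FIRST(J B): take FIRST of each symbol in turn, carrying on past any symbol whose FIRST contains ε; result {ε, b, h}.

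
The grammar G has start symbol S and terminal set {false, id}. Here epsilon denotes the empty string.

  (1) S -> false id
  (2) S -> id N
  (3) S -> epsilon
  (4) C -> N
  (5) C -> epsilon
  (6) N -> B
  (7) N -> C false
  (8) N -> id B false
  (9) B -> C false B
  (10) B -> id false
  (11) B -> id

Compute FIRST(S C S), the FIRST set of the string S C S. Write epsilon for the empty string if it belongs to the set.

{epsilon, false, id}

FIRST(S) = {epsilon, false, id}
FIRST(C) = {epsilon, false, id}  (via N)
FIRST(B) = {false, id}  (via C false B)
FIRST(N) = {false, id}  (via B, C false)
FIRST(S C S): take FIRST of each symbol in turn, carrying on past any symbol whose FIRST contains epsilon; result {epsilon, false, id}.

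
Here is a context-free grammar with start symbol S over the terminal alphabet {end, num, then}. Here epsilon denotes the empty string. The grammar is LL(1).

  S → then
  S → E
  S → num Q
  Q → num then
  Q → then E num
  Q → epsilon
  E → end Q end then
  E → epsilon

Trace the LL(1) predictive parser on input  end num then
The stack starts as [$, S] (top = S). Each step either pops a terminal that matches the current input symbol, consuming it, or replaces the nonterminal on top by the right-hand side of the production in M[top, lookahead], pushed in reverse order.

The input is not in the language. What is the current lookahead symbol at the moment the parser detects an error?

step 1: stack=$ S  input=end num then $  — expand S → E
step 2: stack=$ E  input=end num then $  — expand E → end Q end then
step 3: stack=$ then end Q end  input=end num then $  — match end
step 4: stack=$ then end Q  input=num then $  — expand Q → num then
step 5: stack=$ then end then num  input=num then $  — match num
step 6: stack=$ then end then  input=then $  — match then
step 7: stack=$ then end  input=$  — error: top is terminal end but lookahead is $

$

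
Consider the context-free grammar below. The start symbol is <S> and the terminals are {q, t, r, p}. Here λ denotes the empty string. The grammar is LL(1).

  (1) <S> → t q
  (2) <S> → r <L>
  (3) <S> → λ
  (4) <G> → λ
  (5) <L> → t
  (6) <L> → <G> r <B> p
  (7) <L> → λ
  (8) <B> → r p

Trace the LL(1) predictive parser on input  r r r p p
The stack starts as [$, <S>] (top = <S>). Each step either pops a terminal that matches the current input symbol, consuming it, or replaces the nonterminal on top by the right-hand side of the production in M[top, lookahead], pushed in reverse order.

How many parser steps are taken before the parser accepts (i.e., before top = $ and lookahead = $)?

step 1: stack=$ <S>  input=r r r p p $  — expand <S> → r <L>
step 2: stack=$ <L> r  input=r r r p p $  — match r
step 3: stack=$ <L>  input=r r p p $  — expand <L> → <G> r <B> p
step 4: stack=$ p <B> r <G>  input=r r p p $  — expand <G> → λ
step 5: stack=$ p <B> r  input=r r p p $  — match r
step 6: stack=$ p <B>  input=r p p $  — expand <B> → r p
step 7: stack=$ p p r  input=r p p $  — match r
step 8: stack=$ p p  input=p p $  — match p
step 9: stack=$ p  input=p $  — match p
Accept reached after 9 steps.

9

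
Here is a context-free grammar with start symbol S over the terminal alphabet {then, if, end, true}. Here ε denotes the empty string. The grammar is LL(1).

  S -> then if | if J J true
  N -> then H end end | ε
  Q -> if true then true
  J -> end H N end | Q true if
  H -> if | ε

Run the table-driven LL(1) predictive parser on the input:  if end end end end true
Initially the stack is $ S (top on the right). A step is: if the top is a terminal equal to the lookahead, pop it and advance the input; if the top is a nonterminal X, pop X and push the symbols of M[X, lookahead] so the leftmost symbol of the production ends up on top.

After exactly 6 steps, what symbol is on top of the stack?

step 1: stack=$ S  input=if end end end end true $  — expand S -> if J J true
step 2: stack=$ true J J if  input=if end end end end true $  — match if
step 3: stack=$ true J J  input=end end end end true $  — expand J -> end H N end
step 4: stack=$ true J end N H end  input=end end end end true $  — match end
step 5: stack=$ true J end N H  input=end end end true $  — expand H -> ε
step 6: stack=$ true J end N  input=end end end true $  — expand N -> ε
Stack after step 6: $ true J end (top = end).

end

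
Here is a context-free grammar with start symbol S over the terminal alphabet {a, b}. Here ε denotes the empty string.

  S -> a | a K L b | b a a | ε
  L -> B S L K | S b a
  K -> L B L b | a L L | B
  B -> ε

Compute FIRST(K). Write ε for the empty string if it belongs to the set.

{ε, a, b}

FIRST(S): from S->a we get {a}; from S->a K L b we get {a}; from S->b a a we get {b}; from S->ε we get {ε}. So FIRST(S) = {ε, a, b}.
FIRST(B): from B->ε we get {ε}. So FIRST(B) = {ε}.
FIRST(L): from L->B S L K we get {a, b}; from L->S b a we get {a, b}. So FIRST(L) = {a, b}.
FIRST(K): from K->L B L b we get {a, b}; from K->a L L we get {a}; from K->B we get {ε}. So FIRST(K) = {ε, a, b}.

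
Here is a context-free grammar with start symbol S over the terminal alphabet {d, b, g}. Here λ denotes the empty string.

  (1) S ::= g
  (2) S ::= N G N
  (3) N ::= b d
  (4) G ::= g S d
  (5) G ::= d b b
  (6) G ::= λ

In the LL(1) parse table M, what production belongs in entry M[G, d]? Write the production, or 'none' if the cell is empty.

G ::= d b b

FIRST(N) = {b}
FIRST(G) = {λ, d, g}
FIRST(S) = {b, g}  (via N G N)
FOLLOW(S) includes $ since S is the start symbol.
FOLLOW(G): in S::=N G N, G is followed by N with FIRST {b}. Thus FOLLOW(G) = {b}.
For G ::= g S d: FIRST(g S d) = {g}, so it goes in M[G, t] for t ∈ {g}.
For G ::= d b b: FIRST(d b b) = {d}, so it goes in M[G, t] for t ∈ {d}.
For G ::= λ: FIRST(λ) = {λ}, so it goes in M[G, t] for t ∈ {}; since λ ∈ FIRST, also for every t ∈ FOLLOW(G) = {b}.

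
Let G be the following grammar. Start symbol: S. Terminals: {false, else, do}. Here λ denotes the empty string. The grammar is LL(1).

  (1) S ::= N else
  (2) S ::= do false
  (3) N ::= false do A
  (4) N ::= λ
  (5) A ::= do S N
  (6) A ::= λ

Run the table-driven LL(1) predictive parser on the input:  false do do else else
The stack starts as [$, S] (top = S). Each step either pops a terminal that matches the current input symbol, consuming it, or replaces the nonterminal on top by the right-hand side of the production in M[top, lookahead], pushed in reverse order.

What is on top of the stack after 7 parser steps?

N

     Stack              Input                    Action
  1  $ S                false do do else else $  expand S ::= N else
  2  $ else N           false do do else else $  expand N ::= false do A
  3  $ else A do false  false do do else else $  match false
  4  $ else A do        do do else else $        match do
  5  $ else A           do else else $           expand A ::= do S N
  6  $ else N S do      do else else $           match do
  7  $ else N S         else else $              expand S ::= N else
Stack after step 7: $ else N else N (top = N).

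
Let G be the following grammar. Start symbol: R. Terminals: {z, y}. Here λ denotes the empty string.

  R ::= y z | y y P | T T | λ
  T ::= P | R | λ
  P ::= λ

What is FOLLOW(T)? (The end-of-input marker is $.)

FIRST(P): from P::=λ we get {λ}. So FIRST(P) = {λ}.
FIRST(R): from R::=y z we get {y}; from R::=y y P we get {y}; from R::=T T we get {λ, y}; from R::=λ we get {λ}. So FIRST(R) = {λ, y}.
FIRST(T): from T::=P we get {λ}; from T::=R we get {λ, y}; from T::=λ we get {λ}. So FIRST(T) = {λ, y}.
FOLLOW(R) includes $ since R is the start symbol.
FOLLOW(R): in T::=R, the suffix after R is empty, so FOLLOW(R) ⊇ FOLLOW(T) = {$, y}. Thus FOLLOW(R) = {$, y}.
FOLLOW(T): in R::=T T (occurrence 1), T is followed by T with FIRST {λ, y}; in R::=T T (occurrence 1), the suffix after T is nullable, so FOLLOW(T) ⊇ FOLLOW(R) = {$, y}; in R::=T T (occurrence 2), the suffix after T is empty, so FOLLOW(T) ⊇ FOLLOW(R) = {$, y}. Thus FOLLOW(T) = {$, y}.
FOLLOW(P): in R::=y y P, the suffix after P is empty, so FOLLOW(P) ⊇ FOLLOW(R) = {$, y}; in T::=P, the suffix after P is empty, so FOLLOW(P) ⊇ FOLLOW(T) = {$, y}. Thus FOLLOW(P) = {$, y}.

{$, y}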